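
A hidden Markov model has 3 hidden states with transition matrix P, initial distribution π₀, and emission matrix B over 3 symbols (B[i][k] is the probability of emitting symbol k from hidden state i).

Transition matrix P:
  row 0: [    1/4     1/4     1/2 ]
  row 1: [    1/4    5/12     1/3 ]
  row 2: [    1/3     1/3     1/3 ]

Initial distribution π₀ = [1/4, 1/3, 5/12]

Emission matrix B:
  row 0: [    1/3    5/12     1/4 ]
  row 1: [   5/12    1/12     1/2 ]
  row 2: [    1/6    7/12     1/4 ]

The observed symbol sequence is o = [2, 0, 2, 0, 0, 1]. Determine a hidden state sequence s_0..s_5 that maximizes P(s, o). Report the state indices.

t=0: δ = [6.250e-02, 1.667e-01, 1.042e-01]  (obs o_0=2)
t=1: δ = [1.389e-02, 2.894e-02, 9.259e-03]  ψ = [1, 1, 1]  (obs o_1=0)
t=2: δ = [1.808e-03, 6.028e-03, 2.411e-03]  ψ = [1, 1, 1]  (obs o_2=2)
t=3: δ = [5.023e-04, 1.047e-03, 3.349e-04]  ψ = [1, 1, 1]  (obs o_3=0)
t=4: δ = [8.721e-05, 1.817e-04, 5.814e-05]  ψ = [1, 1, 1]  (obs o_4=0)
t=5: δ = [1.893e-05, 6.309e-06, 3.533e-05]  ψ = [1, 1, 1]  (obs o_5=1)
backtrack: best end state = 2; path = [1, 1, 1, 1, 1, 2]

path = [1, 1, 1, 1, 1, 2]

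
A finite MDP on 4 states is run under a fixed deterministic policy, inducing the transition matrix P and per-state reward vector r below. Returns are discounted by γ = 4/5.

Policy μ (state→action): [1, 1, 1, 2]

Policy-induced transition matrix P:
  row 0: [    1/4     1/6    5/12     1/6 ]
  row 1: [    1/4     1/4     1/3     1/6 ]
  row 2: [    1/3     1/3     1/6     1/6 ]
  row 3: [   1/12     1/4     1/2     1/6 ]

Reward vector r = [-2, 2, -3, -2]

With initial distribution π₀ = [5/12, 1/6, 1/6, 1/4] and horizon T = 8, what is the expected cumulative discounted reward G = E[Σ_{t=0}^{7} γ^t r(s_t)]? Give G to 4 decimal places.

G = -5.7236

t=0: π = [0.4167, 0.1667, 0.1667, 0.2500], E[r] = -1.5000, γ^t·E[r] = -1.500000, running G = -1.500000
t=1: π = [0.2222, 0.2292, 0.3819, 0.1667], E[r] = -1.4653, γ^t·E[r] = -1.172222, running G = -2.672222
t=2: π = [0.2541, 0.2633, 0.3160, 0.1667], E[r] = -1.2627, γ^t·E[r] = -0.808148, running G = -3.480370
t=3: π = [0.2486, 0.2552, 0.3296, 0.1667], E[r] = -1.3090, γ^t·E[r] = -0.670198, running G = -4.150568
t=4: π = [0.2497, 0.2568, 0.3269, 0.1667], E[r] = -1.2999, γ^t·E[r] = -0.532425, running G = -4.682993
t=5: π = [0.2495, 0.2564, 0.3274, 0.1667], E[r] = -1.3017, γ^t·E[r] = -0.426543, running G = -5.109535
t=6: π = [0.2495, 0.2565, 0.3273, 0.1667], E[r] = -1.3013, γ^t·E[r] = -0.341137, running G = -5.450673
t=7: π = [0.2495, 0.2565, 0.3273, 0.1667], E[r] = -1.3014, γ^t·E[r] = -0.272925, running G = -5.723598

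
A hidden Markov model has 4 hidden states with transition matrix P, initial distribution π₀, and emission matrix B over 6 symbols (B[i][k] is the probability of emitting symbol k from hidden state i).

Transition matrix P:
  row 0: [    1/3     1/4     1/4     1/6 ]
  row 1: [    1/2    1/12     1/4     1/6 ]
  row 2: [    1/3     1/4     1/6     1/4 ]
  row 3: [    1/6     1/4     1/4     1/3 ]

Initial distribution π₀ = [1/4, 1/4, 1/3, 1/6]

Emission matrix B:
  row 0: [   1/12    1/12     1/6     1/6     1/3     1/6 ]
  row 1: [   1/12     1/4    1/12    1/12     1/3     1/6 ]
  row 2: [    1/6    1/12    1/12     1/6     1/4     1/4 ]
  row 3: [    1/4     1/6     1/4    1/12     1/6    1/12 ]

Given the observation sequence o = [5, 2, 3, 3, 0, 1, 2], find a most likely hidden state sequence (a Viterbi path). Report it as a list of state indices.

path = [2, 0, 0, 2, 3, 1, 0]

t=0: δ = [4.167e-02, 4.167e-02, 8.333e-02, 1.389e-02]  (obs o_0=5)
t=1: δ = [4.630e-03, 1.736e-03, 1.157e-03, 5.208e-03]  ψ = [2, 2, 2, 2]  (obs o_1=2)
t=2: δ = [2.572e-04, 1.085e-04, 2.170e-04, 1.447e-04]  ψ = [0, 3, 3, 3]  (obs o_2=3)
t=3: δ = [1.429e-05, 5.358e-06, 1.072e-05, 4.521e-06]  ψ = [0, 0, 0, 2]  (obs o_3=3)
t=4: δ = [3.969e-07, 2.977e-07, 5.954e-07, 6.698e-07]  ψ = [0, 0, 0, 2]  (obs o_4=0)
t=5: δ = [1.654e-08, 4.186e-08, 1.395e-08, 3.721e-08]  ψ = [2, 3, 3, 3]  (obs o_5=1)
t=6: δ = [3.489e-09, 7.752e-10, 8.721e-10, 3.101e-09]  ψ = [1, 3, 1, 3]  (obs o_6=2)
backtrack: best end state = 0; path = [2, 0, 0, 2, 3, 1, 0]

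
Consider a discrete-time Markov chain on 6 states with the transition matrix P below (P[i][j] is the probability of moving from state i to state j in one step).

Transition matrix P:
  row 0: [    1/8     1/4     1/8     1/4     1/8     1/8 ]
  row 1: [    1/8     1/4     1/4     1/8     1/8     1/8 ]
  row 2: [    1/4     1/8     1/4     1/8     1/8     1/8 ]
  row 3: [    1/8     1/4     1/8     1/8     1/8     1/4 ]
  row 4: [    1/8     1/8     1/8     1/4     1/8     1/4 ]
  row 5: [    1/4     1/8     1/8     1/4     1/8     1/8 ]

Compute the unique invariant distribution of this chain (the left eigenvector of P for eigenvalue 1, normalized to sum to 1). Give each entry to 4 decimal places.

Balance equations π_j = Σ_i π_i·P[i][j]:
  π_0 = 1/8·π_0 + 1/8·π_1 + 1/4·π_2 + 1/8·π_3 + 1/8·π_4 + 1/4·π_5
  π_1 = 1/4·π_0 + 1/4·π_1 + 1/8·π_2 + 1/4·π_3 + 1/8·π_4 + 1/8·π_5
  π_2 = 1/8·π_0 + 1/4·π_1 + 1/4·π_2 + 1/8·π_3 + 1/8·π_4 + 1/8·π_5
  π_3 = 1/4·π_0 + 1/8·π_1 + 1/8·π_2 + 1/8·π_3 + 1/4·π_4 + 1/4·π_5
  π_4 = 1/8·π_0 + 1/8·π_1 + 1/8·π_2 + 1/8·π_3 + 1/8·π_4 + 1/8·π_5
  normalize: π_0 + π_1 + π_2 + π_3 + π_4 + π_5 = 1
Solving the linear system gives exactly π = [5463/32768, 6313/32768, 5583/32768, 745/4096, 1/8, 5353/32768].

π = [0.1667, 0.1927, 0.1704, 0.1819, 0.1250, 0.1634]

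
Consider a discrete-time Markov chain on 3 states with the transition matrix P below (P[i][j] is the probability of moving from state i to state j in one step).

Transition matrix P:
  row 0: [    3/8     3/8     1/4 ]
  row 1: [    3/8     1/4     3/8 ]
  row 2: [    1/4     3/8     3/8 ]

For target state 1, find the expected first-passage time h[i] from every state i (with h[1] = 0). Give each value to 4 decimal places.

h = [2.6667, 0.0000, 2.6667]

First-step conditioning: h[1] = 0; for i ≠ 1, h[i] = 1 + Σ_k P[i][k]·h[k].
  h[0] = 1 + 3/8·h[0] + 1/4·h[2]
  h[2] = 1 + 1/4·h[0] + 3/8·h[2]
Solving the 2×2 linear system over states ≠ 1 gives exactly h = [8/3, 0, 8/3] (h[1] = 0 is the target).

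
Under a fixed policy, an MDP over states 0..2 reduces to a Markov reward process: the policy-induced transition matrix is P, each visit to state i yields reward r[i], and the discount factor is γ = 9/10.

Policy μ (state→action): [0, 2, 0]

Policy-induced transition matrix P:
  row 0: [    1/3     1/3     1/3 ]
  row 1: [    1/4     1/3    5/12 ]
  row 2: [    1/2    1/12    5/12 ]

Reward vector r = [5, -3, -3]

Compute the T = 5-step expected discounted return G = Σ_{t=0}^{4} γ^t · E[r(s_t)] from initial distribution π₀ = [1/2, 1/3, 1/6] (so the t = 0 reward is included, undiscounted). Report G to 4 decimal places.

t=0: π = [0.5000, 0.3333, 0.1667], E[r] = 1.0000, γ^t·E[r] = 1.000000, running G = 1.000000
t=1: π = [0.3333, 0.2917, 0.3750], E[r] = -0.3333, γ^t·E[r] = -0.300000, running G = 0.700000
t=2: π = [0.3715, 0.2396, 0.3889], E[r] = -0.0278, γ^t·E[r] = -0.022500, running G = 0.677500
t=3: π = [0.3782, 0.2361, 0.3857], E[r] = 0.0255, γ^t·E[r] = 0.018563, running G = 0.696063
t=4: π = [0.3779, 0.2369, 0.3852], E[r] = 0.0235, γ^t·E[r] = 0.015441, running G = 0.711503

G = 0.7115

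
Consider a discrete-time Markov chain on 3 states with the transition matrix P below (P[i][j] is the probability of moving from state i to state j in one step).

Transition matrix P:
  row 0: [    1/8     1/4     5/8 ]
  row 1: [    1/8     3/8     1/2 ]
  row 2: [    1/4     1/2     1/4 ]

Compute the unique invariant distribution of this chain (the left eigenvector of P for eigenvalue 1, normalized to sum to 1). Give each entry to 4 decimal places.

Balance equations π_j = Σ_i π_i·P[i][j]:
  π_0 = 1/8·π_0 + 1/8·π_1 + 1/4·π_2
  π_1 = 1/4·π_0 + 3/8·π_1 + 1/2·π_2
  normalize: π_0 + π_1 + π_2 = 1
Solving the linear system gives exactly π = [14/79, 32/79, 33/79].

π = [0.1772, 0.4051, 0.4177]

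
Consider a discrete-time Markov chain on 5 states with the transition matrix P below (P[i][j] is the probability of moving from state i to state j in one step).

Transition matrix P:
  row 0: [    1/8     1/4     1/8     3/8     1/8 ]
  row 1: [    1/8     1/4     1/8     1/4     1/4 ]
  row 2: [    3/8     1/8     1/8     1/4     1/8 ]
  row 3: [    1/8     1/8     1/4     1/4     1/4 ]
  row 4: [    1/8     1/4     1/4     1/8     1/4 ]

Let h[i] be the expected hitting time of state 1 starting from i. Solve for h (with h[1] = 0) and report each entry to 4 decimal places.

h = [5.1765, 0.0000, 5.7451, 5.8039, 5.0784]

First-step conditioning: h[1] = 0; for i ≠ 1, h[i] = 1 + Σ_k P[i][k]·h[k].
  h[0] = 1 + 1/8·h[0] + 1/8·h[2] + 3/8·h[3] + 1/8·h[4]
  h[2] = 1 + 3/8·h[0] + 1/8·h[2] + 1/4·h[3] + 1/8·h[4]
  h[3] = 1 + 1/8·h[0] + 1/4·h[2] + 1/4·h[3] + 1/4·h[4]
  h[4] = 1 + 1/8·h[0] + 1/4·h[2] + 1/8·h[3] + 1/4·h[4]
Solving the 4×4 linear system over states ≠ 1 gives exactly h = [88/17, 0, 293/51, 296/51, 259/51] (h[1] = 0 is the target).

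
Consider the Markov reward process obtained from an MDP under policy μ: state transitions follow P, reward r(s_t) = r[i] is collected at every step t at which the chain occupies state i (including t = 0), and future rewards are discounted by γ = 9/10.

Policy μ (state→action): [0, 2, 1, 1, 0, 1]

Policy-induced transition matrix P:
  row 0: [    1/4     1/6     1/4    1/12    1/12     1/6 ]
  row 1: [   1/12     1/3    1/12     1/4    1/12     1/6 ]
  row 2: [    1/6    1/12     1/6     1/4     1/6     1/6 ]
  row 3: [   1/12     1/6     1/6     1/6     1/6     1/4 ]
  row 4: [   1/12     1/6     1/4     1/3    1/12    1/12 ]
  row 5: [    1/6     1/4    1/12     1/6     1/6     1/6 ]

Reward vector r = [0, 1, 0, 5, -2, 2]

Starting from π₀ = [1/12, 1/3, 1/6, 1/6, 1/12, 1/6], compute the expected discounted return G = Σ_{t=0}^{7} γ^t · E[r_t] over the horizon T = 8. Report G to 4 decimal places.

t=0: π = [0.0833, 0.3333, 0.1667, 0.1667, 0.0833, 0.1667], E[r] = 1.3333, γ^t·E[r] = 1.333333, running G = 1.333333
t=1: π = [0.1250, 0.2222, 0.1389, 0.2153, 0.1250, 0.1736], E[r] = 1.3958, γ^t·E[r] = 1.256250, running G = 2.589583
t=2: π = [0.1302, 0.2066, 0.1545, 0.2072, 0.1273, 0.1742], E[r] = 1.3362, γ^t·E[r] = 1.082344, running G = 3.671927
t=3: π = [0.1324, 0.2027, 0.1564, 0.2071, 0.1280, 0.1733], E[r] = 1.3290, γ^t·E[r] = 0.968871, running G = 4.640798
t=4: π = [0.1329, 0.2019, 0.1570, 0.2069, 0.1281, 0.1733], E[r] = 1.3267, γ^t·E[r] = 0.870449, running G = 5.511248
t=5: π = [0.1330, 0.2017, 0.1572, 0.2068, 0.1281, 0.1732], E[r] = 1.3262, γ^t·E[r] = 0.783089, running G = 6.294337
t=6: π = [0.1330, 0.2016, 0.1572, 0.2068, 0.1281, 0.1732], E[r] = 1.3260, γ^t·E[r] = 0.704712, running G = 6.999049
t=7: π = [0.1330, 0.2016, 0.1572, 0.2068, 0.1281, 0.1732], E[r] = 1.3260, γ^t·E[r] = 0.634226, running G = 7.633276

G = 7.6333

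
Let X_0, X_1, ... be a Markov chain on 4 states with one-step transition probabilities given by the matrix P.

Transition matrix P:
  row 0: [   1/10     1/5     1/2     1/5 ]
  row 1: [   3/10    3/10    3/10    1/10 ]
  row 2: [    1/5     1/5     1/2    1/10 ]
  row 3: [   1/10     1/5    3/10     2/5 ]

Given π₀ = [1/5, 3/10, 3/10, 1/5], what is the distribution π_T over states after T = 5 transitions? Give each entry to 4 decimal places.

t=0: π = [0.2000, 0.3000, 0.3000, 0.2000]
t=1: π = [0.1900, 0.2300, 0.4000, 0.1800]
t=2: π = [0.1860, 0.2230, 0.4180, 0.1730]
t=3: π = [0.1864, 0.2223, 0.4208, 0.1705]
t=4: π = [0.1865, 0.2222, 0.4214, 0.1698]
t=5: π = [0.1866, 0.2222, 0.4216, 0.1696]

π = [0.1866, 0.2222, 0.4216, 0.1696]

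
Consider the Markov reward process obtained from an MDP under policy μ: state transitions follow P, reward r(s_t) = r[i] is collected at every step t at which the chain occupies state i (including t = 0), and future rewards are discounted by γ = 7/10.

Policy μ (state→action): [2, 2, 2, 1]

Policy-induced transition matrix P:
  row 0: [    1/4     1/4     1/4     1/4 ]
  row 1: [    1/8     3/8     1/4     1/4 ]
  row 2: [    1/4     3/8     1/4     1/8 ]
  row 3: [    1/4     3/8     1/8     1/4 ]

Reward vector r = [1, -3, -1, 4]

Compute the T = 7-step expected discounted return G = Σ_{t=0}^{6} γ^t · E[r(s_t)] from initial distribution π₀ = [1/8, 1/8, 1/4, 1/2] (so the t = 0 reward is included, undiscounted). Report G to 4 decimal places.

t=0: π = [0.1250, 0.1250, 0.2500, 0.5000], E[r] = 1.5000, γ^t·E[r] = 1.500000, running G = 1.500000
t=1: π = [0.2344, 0.3594, 0.1875, 0.2188], E[r] = -0.1563, γ^t·E[r] = -0.109375, running G = 1.390625
t=2: π = [0.2051, 0.3457, 0.2227, 0.2266], E[r] = -0.1484, γ^t·E[r] = -0.072734, running G = 1.317891
t=3: π = [0.2068, 0.3494, 0.2217, 0.2222], E[r] = -0.1743, γ^t·E[r] = -0.059791, running G = 1.258100
t=4: π = [0.2063, 0.3492, 0.2222, 0.2223], E[r] = -0.1742, γ^t·E[r] = -0.041824, running G = 1.216276
t=5: π = [0.2064, 0.3492, 0.2222, 0.2222], E[r] = -0.1746, γ^t·E[r] = -0.029345, running G = 1.186931
t=6: π = [0.2063, 0.3492, 0.2222, 0.2222], E[r] = -0.1746, γ^t·E[r] = -0.020541, running G = 1.166390

G = 1.1664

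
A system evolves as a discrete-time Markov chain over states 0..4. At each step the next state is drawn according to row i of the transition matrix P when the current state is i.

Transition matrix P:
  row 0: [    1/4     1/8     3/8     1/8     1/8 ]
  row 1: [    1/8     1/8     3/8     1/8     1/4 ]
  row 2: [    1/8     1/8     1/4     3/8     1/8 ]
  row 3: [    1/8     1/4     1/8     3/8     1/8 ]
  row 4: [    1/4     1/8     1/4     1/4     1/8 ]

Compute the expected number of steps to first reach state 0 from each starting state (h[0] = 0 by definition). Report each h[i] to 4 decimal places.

First-step conditioning: h[0] = 0; for i ≠ 0, h[i] = 1 + Σ_k P[i][k]·h[k].
  h[1] = 1 + 1/8·h[1] + 3/8·h[2] + 1/8·h[3] + 1/4·h[4]
  h[2] = 1 + 1/8·h[1] + 1/4·h[2] + 3/8·h[3] + 1/8·h[4]
  h[3] = 1 + 1/4·h[1] + 1/8·h[2] + 3/8·h[3] + 1/8·h[4]
  h[4] = 1 + 1/8·h[1] + 1/4·h[2] + 1/4·h[3] + 1/8·h[4]
Solving the 4×4 linear system over states ≠ 0 gives exactly h = [0, 2084/303, 2116/303, 704/101, 1852/303] (h[0] = 0 is the target).

h = [0.0000, 6.8779, 6.9835, 6.9703, 6.1122]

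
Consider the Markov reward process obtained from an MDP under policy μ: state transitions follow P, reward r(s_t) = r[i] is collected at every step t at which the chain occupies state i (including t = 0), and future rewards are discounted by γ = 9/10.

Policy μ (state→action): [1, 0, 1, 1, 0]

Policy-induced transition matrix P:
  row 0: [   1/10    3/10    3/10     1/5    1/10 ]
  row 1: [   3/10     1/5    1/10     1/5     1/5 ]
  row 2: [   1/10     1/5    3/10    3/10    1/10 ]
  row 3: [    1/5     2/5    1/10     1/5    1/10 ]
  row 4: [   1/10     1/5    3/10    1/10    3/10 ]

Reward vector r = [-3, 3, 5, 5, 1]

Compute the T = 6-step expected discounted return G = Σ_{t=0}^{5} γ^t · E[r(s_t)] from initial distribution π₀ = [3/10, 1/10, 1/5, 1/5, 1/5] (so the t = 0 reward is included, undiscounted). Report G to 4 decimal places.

t=0: π = [0.3000, 0.1000, 0.2000, 0.2000, 0.2000], E[r] = 1.6000, γ^t·E[r] = 1.600000, running G = 1.600000
t=1: π = [0.1400, 0.2700, 0.2400, 0.2000, 0.1500], E[r] = 2.7400, γ^t·E[r] = 2.466000, running G = 4.066000
t=2: π = [0.1740, 0.2540, 0.2060, 0.2090, 0.1570], E[r] = 2.4720, γ^t·E[r] = 2.002320, running G = 6.068320
t=3: π = [0.1717, 0.2592, 0.2074, 0.2049, 0.1568], E[r] = 2.4808, γ^t·E[r] = 1.808503, running G = 7.876823
t=4: π = [0.1723, 0.2582, 0.2072, 0.2051, 0.1573], E[r] = 2.4759, γ^t·E[r] = 1.624464, running G = 9.501287
t=5: π = [0.1721, 0.2582, 0.2074, 0.2050, 0.1573], E[r] = 2.4773, γ^t·E[r] = 1.462843, running G = 10.964131

G = 10.9641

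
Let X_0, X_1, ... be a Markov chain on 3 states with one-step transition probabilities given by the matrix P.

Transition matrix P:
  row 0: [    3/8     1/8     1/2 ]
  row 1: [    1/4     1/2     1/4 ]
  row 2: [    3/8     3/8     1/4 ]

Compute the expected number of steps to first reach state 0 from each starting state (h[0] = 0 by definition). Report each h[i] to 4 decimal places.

First-step conditioning: h[0] = 0; for i ≠ 0, h[i] = 1 + Σ_k P[i][k]·h[k].
  h[1] = 1 + 1/2·h[1] + 1/4·h[2]
  h[2] = 1 + 3/8·h[1] + 1/4·h[2]
Solving the 2×2 linear system over states ≠ 0 gives exactly h = [0, 32/9, 28/9] (h[0] = 0 is the target).

h = [0.0000, 3.5556, 3.1111]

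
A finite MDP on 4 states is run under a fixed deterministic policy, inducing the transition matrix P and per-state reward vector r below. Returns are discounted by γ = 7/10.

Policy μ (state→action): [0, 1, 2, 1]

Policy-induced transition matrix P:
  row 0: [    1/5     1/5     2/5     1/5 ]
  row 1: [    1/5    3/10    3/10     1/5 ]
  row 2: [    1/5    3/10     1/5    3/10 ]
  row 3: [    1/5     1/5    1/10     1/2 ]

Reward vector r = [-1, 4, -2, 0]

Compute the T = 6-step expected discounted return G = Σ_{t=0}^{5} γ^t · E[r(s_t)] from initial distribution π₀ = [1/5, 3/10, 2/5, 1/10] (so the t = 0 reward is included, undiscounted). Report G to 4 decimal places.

G = 0.8606

t=0: π = [0.2000, 0.3000, 0.4000, 0.1000], E[r] = 0.2000, γ^t·E[r] = 0.200000, running G = 0.200000
t=1: π = [0.2000, 0.2700, 0.2600, 0.2700], E[r] = 0.3600, γ^t·E[r] = 0.252000, running G = 0.452000
t=2: π = [0.2000, 0.2530, 0.2400, 0.3070], E[r] = 0.3320, γ^t·E[r] = 0.162680, running G = 0.614680
t=3: π = [0.2000, 0.2493, 0.2346, 0.3161], E[r] = 0.3280, γ^t·E[r] = 0.112504, running G = 0.727184
t=4: π = [0.2000, 0.2484, 0.2333, 0.3183], E[r] = 0.3269, γ^t·E[r] = 0.078493, running G = 0.805677
t=5: π = [0.2000, 0.2482, 0.2330, 0.3188], E[r] = 0.3267, γ^t·E[r] = 0.054902, running G = 0.860580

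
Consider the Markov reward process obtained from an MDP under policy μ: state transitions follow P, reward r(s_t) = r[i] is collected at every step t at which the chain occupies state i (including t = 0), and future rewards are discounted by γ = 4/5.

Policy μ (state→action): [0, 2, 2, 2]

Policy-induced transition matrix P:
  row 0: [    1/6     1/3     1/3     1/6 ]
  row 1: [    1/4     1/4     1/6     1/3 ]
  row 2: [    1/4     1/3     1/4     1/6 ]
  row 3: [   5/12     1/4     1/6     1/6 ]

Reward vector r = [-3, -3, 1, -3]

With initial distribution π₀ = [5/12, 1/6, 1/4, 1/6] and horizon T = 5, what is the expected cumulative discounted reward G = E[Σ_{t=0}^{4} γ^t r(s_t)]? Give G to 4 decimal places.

G = -6.8310

t=0: π = [0.4167, 0.1667, 0.2500, 0.1667], E[r] = -2.0000, γ^t·E[r] = -2.000000, running G = -2.000000
t=1: π = [0.2431, 0.3056, 0.2569, 0.1944], E[r] = -1.9722, γ^t·E[r] = -1.577778, running G = -3.577778
t=2: π = [0.2622, 0.2917, 0.2286, 0.2176], E[r] = -2.0856, γ^t·E[r] = -1.334815, running G = -4.912593
t=3: π = [0.2644, 0.2909, 0.2294, 0.2153], E[r] = -2.0824, γ^t·E[r] = -1.066173, running G = -5.978765
t=4: π = [0.2638, 0.2912, 0.2299, 0.2151], E[r] = -2.0806, γ^t·E[r] = -0.852207, running G = -6.830973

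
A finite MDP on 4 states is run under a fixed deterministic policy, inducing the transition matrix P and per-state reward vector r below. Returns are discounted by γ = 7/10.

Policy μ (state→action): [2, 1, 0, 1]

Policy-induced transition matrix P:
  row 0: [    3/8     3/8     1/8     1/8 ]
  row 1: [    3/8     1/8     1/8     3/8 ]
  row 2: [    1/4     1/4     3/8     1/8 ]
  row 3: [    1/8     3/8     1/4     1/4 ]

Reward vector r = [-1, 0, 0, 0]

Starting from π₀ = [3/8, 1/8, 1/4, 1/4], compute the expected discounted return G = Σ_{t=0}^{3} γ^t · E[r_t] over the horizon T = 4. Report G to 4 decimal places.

G = -0.8197

t=0: π = [0.3750, 0.1250, 0.2500, 0.2500], E[r] = -0.3750, γ^t·E[r] = -0.375000, running G = -0.375000
t=1: π = [0.2813, 0.3125, 0.2188, 0.1875], E[r] = -0.2813, γ^t·E[r] = -0.196875, running G = -0.571875
t=2: π = [0.3008, 0.2695, 0.2031, 0.2266], E[r] = -0.3008, γ^t·E[r] = -0.147383, running G = -0.719258
t=3: π = [0.2930, 0.2822, 0.2041, 0.2207], E[r] = -0.2930, γ^t·E[r] = -0.100488, running G = -0.819746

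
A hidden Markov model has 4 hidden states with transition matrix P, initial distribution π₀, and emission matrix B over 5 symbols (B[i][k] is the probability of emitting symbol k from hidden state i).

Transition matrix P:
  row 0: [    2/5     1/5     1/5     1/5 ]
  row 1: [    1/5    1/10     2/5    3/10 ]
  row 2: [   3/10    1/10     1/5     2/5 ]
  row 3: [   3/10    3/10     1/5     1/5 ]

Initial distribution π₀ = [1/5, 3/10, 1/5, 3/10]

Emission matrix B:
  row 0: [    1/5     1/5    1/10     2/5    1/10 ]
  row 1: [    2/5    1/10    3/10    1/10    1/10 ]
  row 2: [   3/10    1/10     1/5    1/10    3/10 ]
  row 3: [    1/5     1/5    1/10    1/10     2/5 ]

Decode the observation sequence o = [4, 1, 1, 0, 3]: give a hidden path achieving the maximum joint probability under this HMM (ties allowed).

path = [3, 0, 0, 0, 0]

t=0: δ = [2.000e-02, 3.000e-02, 6.000e-02, 1.200e-01]  (obs o_0=4)
t=1: δ = [7.200e-03, 3.600e-03, 2.400e-03, 4.800e-03]  ψ = [3, 3, 3, 2]  (obs o_1=1)
t=2: δ = [5.760e-04, 1.440e-04, 1.440e-04, 2.880e-04]  ψ = [0, 0, 0, 0]  (obs o_2=1)
t=3: δ = [4.608e-05, 4.608e-05, 3.456e-05, 2.304e-05]  ψ = [0, 0, 0, 0]  (obs o_3=0)
t=4: δ = [7.373e-06, 9.216e-07, 1.843e-06, 1.382e-06]  ψ = [0, 0, 1, 1]  (obs o_4=3)
backtrack: best end state = 0; path = [3, 0, 0, 0, 0]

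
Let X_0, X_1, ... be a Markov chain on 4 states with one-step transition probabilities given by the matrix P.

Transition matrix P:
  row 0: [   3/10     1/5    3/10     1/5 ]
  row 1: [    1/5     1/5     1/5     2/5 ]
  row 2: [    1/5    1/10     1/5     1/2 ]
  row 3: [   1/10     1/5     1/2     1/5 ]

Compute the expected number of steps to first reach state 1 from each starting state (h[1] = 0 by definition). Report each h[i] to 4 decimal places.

h = [5.9770, 0.0000, 6.5517, 6.0920]

First-step conditioning: h[1] = 0; for i ≠ 1, h[i] = 1 + Σ_k P[i][k]·h[k].
  h[0] = 1 + 3/10·h[0] + 3/10·h[2] + 1/5·h[3]
  h[2] = 1 + 1/5·h[0] + 1/5·h[2] + 1/2·h[3]
  h[3] = 1 + 1/10·h[0] + 1/2·h[2] + 1/5·h[3]
Solving the 3×3 linear system over states ≠ 1 gives exactly h = [520/87, 0, 190/29, 530/87] (h[1] = 0 is the target).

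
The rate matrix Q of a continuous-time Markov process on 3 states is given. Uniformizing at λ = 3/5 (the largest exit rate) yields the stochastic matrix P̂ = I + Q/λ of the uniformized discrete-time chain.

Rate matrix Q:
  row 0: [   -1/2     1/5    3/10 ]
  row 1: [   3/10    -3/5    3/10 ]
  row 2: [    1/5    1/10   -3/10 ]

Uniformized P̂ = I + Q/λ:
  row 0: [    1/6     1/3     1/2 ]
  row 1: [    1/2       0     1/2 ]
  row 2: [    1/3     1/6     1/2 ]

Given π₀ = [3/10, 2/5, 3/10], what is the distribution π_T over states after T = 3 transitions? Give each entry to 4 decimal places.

π = [0.3167, 0.1833, 0.5000]

t=0: π = [0.3000, 0.4000, 0.3000]
t=1: π = [0.3500, 0.1500, 0.5000]
t=2: π = [0.3000, 0.2000, 0.5000]
t=3: π = [0.3167, 0.1833, 0.5000]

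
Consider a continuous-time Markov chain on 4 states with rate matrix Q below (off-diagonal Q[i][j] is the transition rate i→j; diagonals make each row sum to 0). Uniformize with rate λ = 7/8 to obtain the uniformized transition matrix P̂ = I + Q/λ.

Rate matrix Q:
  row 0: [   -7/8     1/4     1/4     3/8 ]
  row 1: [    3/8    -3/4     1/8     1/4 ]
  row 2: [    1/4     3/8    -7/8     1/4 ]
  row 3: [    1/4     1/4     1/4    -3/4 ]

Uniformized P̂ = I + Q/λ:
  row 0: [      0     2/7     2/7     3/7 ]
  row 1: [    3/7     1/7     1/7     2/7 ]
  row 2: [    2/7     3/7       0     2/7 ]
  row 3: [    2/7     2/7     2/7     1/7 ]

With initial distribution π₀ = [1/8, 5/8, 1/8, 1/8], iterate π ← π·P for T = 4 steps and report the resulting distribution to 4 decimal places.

t=0: π = [0.1250, 0.6250, 0.1250, 0.1250]
t=1: π = [0.3393, 0.2143, 0.1607, 0.2857]
t=2: π = [0.2194, 0.2781, 0.2092, 0.2934]
t=3: π = [0.2628, 0.2759, 0.1862, 0.2751]
t=4: π = [0.2501, 0.2729, 0.1931, 0.2839]

π = [0.2501, 0.2729, 0.1931, 0.2839]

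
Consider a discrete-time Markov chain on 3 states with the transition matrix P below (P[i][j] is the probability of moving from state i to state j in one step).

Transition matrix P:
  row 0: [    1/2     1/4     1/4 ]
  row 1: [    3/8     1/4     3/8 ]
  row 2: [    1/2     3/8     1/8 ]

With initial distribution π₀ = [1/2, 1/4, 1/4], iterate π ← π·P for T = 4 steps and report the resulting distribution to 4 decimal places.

π = [0.4648, 0.2817, 0.2535]

t=0: π = [0.5000, 0.2500, 0.2500]
t=1: π = [0.4688, 0.2813, 0.2500]
t=2: π = [0.4648, 0.2813, 0.2539]
t=3: π = [0.4648, 0.2817, 0.2534]
t=4: π = [0.4648, 0.2817, 0.2535]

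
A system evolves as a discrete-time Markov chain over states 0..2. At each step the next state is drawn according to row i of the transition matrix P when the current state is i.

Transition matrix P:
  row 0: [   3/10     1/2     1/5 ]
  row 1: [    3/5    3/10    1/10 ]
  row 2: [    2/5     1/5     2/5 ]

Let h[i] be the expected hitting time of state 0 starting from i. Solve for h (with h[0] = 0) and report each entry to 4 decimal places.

h = [0.0000, 1.7500, 2.2500]

First-step conditioning: h[0] = 0; for i ≠ 0, h[i] = 1 + Σ_k P[i][k]·h[k].
  h[1] = 1 + 3/10·h[1] + 1/10·h[2]
  h[2] = 1 + 1/5·h[1] + 2/5·h[2]
Solving the 2×2 linear system over states ≠ 0 gives exactly h = [0, 7/4, 9/4] (h[0] = 0 is the target).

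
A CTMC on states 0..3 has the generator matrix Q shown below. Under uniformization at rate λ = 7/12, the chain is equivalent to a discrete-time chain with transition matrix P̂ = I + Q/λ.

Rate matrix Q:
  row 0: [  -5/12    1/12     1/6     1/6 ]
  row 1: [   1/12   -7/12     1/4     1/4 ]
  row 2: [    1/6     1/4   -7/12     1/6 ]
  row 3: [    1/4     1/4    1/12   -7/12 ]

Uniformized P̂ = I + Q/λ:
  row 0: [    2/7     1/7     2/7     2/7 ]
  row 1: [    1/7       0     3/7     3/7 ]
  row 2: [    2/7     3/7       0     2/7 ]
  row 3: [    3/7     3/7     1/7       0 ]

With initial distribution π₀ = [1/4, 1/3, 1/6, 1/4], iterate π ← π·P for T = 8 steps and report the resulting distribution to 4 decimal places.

t=0: π = [0.2500, 0.3333, 0.1667, 0.2500]
t=1: π = [0.2738, 0.2143, 0.2500, 0.2619]
t=2: π = [0.2925, 0.2585, 0.2075, 0.2415]
t=3: π = [0.2833, 0.2342, 0.2289, 0.2536]
t=4: π = [0.2885, 0.2473, 0.2175, 0.2467]
t=5: π = [0.2856, 0.2402, 0.2236, 0.2506]
t=6: π = [0.2872, 0.2440, 0.2203, 0.2484]
t=7: π = [0.2863, 0.2419, 0.2221, 0.2496]
t=8: π = [0.2868, 0.2431, 0.2212, 0.2490]

π = [0.2868, 0.2431, 0.2212, 0.2490]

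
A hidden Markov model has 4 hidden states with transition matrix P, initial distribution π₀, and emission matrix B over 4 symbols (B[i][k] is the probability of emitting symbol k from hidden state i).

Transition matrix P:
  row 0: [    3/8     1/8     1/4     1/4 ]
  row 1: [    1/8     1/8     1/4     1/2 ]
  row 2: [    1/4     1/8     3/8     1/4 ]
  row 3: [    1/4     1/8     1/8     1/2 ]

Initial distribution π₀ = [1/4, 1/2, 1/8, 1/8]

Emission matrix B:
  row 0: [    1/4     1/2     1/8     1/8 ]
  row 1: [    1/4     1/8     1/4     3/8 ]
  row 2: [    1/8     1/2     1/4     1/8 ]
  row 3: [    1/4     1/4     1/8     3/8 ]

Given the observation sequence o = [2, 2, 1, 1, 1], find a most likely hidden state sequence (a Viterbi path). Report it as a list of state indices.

path = [1, 2, 2, 2, 2]

t=0: δ = [3.125e-02, 1.250e-01, 3.125e-02, 1.562e-02]  (obs o_0=2)
t=1: δ = [1.953e-03, 3.906e-03, 7.812e-03, 7.812e-03]  ψ = [1, 1, 1, 1]  (obs o_1=2)
t=2: δ = [9.766e-04, 1.221e-04, 1.465e-03, 9.766e-04]  ψ = [2, 2, 2, 3]  (obs o_2=1)
t=3: δ = [1.831e-04, 2.289e-05, 2.747e-04, 1.221e-04]  ψ = [0, 2, 2, 3]  (obs o_3=1)
t=4: δ = [3.433e-05, 4.292e-06, 5.150e-05, 1.717e-05]  ψ = [0, 2, 2, 2]  (obs o_4=1)
backtrack: best end state = 2; path = [1, 2, 2, 2, 2]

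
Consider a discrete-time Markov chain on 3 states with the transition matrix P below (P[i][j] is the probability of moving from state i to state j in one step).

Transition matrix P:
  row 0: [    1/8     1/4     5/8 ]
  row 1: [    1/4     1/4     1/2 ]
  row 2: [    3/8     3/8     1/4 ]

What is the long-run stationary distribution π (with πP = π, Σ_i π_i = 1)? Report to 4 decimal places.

Balance equations π_j = Σ_i π_i·P[i][j]:
  π_0 = 1/8·π_0 + 1/4·π_1 + 3/8·π_2
  π_1 = 1/4·π_0 + 1/4·π_1 + 3/8·π_2
  normalize: π_0 + π_1 + π_2 = 1
Solving the linear system gives exactly π = [24/89, 27/89, 38/89].

π = [0.2697, 0.3034, 0.4270]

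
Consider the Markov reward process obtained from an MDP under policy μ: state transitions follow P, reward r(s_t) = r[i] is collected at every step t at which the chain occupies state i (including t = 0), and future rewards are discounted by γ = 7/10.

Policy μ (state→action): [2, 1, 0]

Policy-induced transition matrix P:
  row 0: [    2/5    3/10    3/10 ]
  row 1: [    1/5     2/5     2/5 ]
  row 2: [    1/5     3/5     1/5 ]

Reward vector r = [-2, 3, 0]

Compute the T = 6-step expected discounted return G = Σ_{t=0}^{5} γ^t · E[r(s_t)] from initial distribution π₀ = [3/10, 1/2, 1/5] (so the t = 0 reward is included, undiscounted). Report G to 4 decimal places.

G = 2.4058

t=0: π = [0.3000, 0.5000, 0.2000], E[r] = 0.9000, γ^t·E[r] = 0.900000, running G = 0.900000
t=1: π = [0.2600, 0.4100, 0.3300], E[r] = 0.7100, γ^t·E[r] = 0.497000, running G = 1.397000
t=2: π = [0.2520, 0.4400, 0.3080], E[r] = 0.8160, γ^t·E[r] = 0.399840, running G = 1.796840
t=3: π = [0.2504, 0.4364, 0.3132], E[r] = 0.8084, γ^t·E[r] = 0.277281, running G = 2.074121
t=4: π = [0.2501, 0.4376, 0.3123], E[r] = 0.8126, γ^t·E[r] = 0.195115, running G = 2.269236
t=5: π = [0.2500, 0.4375, 0.3125], E[r] = 0.8123, γ^t·E[r] = 0.136529, running G = 2.405765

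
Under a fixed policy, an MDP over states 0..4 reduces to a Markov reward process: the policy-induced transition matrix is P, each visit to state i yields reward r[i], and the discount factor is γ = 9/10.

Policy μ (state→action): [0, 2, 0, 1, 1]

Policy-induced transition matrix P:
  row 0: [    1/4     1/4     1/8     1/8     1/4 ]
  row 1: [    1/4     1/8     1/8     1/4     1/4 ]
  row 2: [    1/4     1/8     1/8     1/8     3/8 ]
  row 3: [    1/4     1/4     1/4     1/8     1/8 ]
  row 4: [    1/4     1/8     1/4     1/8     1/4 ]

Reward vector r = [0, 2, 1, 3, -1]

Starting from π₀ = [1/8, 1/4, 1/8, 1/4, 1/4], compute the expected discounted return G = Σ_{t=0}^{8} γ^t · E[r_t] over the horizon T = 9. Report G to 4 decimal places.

G = 4.8196

t=0: π = [0.1250, 0.2500, 0.1250, 0.2500, 0.2500], E[r] = 1.1250, γ^t·E[r] = 1.125000, running G = 1.125000
t=1: π = [0.2500, 0.1719, 0.1875, 0.1563, 0.2344], E[r] = 0.7656, γ^t·E[r] = 0.689063, running G = 1.814063
t=2: π = [0.2500, 0.1758, 0.1738, 0.1465, 0.2539], E[r] = 0.7109, γ^t·E[r] = 0.575859, running G = 2.389922
t=3: π = [0.2500, 0.1746, 0.1750, 0.1470, 0.2534], E[r] = 0.7117, γ^t·E[r] = 0.518807, running G = 2.908729
t=4: π = [0.2500, 0.1746, 0.1750, 0.1468, 0.2535], E[r] = 0.7112, γ^t·E[r] = 0.466646, running G = 3.375376
t=5: π = [0.2500, 0.1746, 0.1750, 0.1468, 0.2535], E[r] = 0.7112, γ^t·E[r] = 0.419957, running G = 3.795332
t=6: π = [0.2500, 0.1746, 0.1750, 0.1468, 0.2535], E[r] = 0.7112, γ^t·E[r] = 0.377961, running G = 4.173294
t=7: π = [0.2500, 0.1746, 0.1750, 0.1468, 0.2535], E[r] = 0.7112, γ^t·E[r] = 0.340164, running G = 4.513458
t=8: π = [0.2500, 0.1746, 0.1750, 0.1468, 0.2535], E[r] = 0.7112, γ^t·E[r] = 0.306148, running G = 4.819606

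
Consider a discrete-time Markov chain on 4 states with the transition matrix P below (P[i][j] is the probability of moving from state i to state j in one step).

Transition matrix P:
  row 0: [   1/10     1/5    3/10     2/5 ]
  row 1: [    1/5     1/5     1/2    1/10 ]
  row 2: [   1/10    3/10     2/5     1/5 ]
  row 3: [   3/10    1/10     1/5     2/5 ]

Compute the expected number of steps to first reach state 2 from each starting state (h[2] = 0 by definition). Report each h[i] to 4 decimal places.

First-step conditioning: h[2] = 0; for i ≠ 2, h[i] = 1 + Σ_k P[i][k]·h[k].
  h[0] = 1 + 1/10·h[0] + 1/5·h[1] + 2/5·h[3]
  h[1] = 1 + 1/5·h[0] + 1/5·h[1] + 1/10·h[3]
  h[3] = 1 + 3/10·h[0] + 1/10·h[1] + 2/5·h[3]
Solving the 3×3 linear system over states ≠ 2 gives exactly h = [970/289, 740/289, 0, 1090/289] (h[2] = 0 is the target).

h = [3.3564, 2.5606, 0.0000, 3.7716]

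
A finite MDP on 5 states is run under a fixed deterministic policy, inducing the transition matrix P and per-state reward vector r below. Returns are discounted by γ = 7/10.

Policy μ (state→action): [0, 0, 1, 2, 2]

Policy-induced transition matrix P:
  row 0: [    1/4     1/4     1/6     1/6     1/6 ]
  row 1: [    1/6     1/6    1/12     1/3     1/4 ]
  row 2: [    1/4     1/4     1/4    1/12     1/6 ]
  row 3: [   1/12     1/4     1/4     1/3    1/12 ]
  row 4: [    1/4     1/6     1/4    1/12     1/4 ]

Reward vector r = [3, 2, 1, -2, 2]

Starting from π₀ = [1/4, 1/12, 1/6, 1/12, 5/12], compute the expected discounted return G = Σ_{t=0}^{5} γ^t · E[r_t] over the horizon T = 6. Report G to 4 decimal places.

t=0: π = [0.2500, 0.0833, 0.1667, 0.0833, 0.4167], E[r] = 1.7500, γ^t·E[r] = 1.750000, running G = 1.750000
t=1: π = [0.2292, 0.2083, 0.2153, 0.1458, 0.2014], E[r] = 1.4306, γ^t·E[r] = 1.001389, running G = 2.751389
t=2: π = [0.2083, 0.2159, 0.1962, 0.1910, 0.1887], E[r] = 1.2483, γ^t·E[r] = 0.611649, running G = 3.363038
t=3: π = [0.2002, 0.2163, 0.1967, 0.2024, 0.1845], E[r] = 1.1939, γ^t·E[r] = 0.409512, running G = 3.772551
t=4: π = [0.1982, 0.2166, 0.1973, 0.2047, 0.1832], E[r] = 1.1822, γ^t·E[r] = 0.283851, running G = 4.056402
t=5: π = [0.1978, 0.2167, 0.1974, 0.2052, 0.1829], E[r] = 1.1797, γ^t·E[r] = 0.198280, running G = 4.254682

G = 4.2547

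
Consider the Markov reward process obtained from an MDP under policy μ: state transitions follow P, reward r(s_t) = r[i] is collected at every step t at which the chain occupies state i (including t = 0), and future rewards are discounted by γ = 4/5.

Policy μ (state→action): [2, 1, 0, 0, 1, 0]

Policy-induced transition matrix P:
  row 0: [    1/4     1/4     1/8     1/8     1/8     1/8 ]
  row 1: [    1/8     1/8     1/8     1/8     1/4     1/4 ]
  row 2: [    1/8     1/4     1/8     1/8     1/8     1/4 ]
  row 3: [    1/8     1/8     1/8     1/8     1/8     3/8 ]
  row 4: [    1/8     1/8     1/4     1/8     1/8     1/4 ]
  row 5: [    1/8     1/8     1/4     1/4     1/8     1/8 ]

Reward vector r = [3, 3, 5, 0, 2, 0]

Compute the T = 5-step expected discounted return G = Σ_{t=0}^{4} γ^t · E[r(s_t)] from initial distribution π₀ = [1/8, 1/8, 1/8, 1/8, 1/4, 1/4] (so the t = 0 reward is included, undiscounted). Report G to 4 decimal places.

t=0: π = [0.1250, 0.1250, 0.1250, 0.1250, 0.2500, 0.2500], E[r] = 1.8750, γ^t·E[r] = 1.875000, running G = 1.875000
t=1: π = [0.1406, 0.1563, 0.1875, 0.1563, 0.1406, 0.2188], E[r] = 2.1094, γ^t·E[r] = 1.687500, running G = 3.562500
t=2: π = [0.1426, 0.1660, 0.1699, 0.1523, 0.1445, 0.2246], E[r] = 2.0645, γ^t·E[r] = 1.321250, running G = 4.883750
t=3: π = [0.1428, 0.1641, 0.1711, 0.1531, 0.1458, 0.2231], E[r] = 2.0679, γ^t·E[r] = 1.058750, running G = 5.942500
t=4: π = [0.1429, 0.1642, 0.1711, 0.1529, 0.1455, 0.2234], E[r] = 2.0679, γ^t·E[r] = 0.847000, running G = 6.789500

G = 6.7895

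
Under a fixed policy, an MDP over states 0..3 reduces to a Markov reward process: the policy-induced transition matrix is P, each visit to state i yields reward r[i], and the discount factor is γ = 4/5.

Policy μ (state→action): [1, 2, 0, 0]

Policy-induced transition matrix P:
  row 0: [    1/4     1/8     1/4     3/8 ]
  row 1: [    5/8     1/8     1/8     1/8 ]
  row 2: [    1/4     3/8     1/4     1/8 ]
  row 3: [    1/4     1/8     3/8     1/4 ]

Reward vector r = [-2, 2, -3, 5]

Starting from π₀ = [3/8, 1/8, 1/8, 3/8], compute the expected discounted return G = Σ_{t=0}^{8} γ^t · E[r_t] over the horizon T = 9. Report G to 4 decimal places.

G = 1.5159

t=0: π = [0.3750, 0.1250, 0.1250, 0.3750], E[r] = 1.0000, γ^t·E[r] = 1.000000, running G = 1.000000
t=1: π = [0.2969, 0.1563, 0.2813, 0.2656], E[r] = 0.2031, γ^t·E[r] = 0.162500, running G = 1.162500
t=2: π = [0.3086, 0.1953, 0.2637, 0.2324], E[r] = 0.1445, γ^t·E[r] = 0.092500, running G = 1.255000
t=3: π = [0.3232, 0.1909, 0.2546, 0.2312], E[r] = 0.1274, γ^t·E[r] = 0.065250, running G = 1.320250
t=4: π = [0.3216, 0.1887, 0.2550, 0.2347], E[r] = 0.1426, γ^t·E[r] = 0.058400, running G = 1.378650
t=5: π = [0.3207, 0.1888, 0.2558, 0.2347], E[r] = 0.1424, γ^t·E[r] = 0.046675, running G = 1.425325
t=6: π = [0.3208, 0.1889, 0.2557, 0.2345], E[r] = 0.1417, γ^t·E[r] = 0.037149, running G = 1.462474
t=7: π = [0.3209, 0.1889, 0.2557, 0.2345], E[r] = 0.1416, γ^t·E[r] = 0.029703, running G = 1.492177
t=8: π = [0.3209, 0.1889, 0.2557, 0.2345], E[r] = 0.1417, γ^t·E[r] = 0.023772, running G = 1.515949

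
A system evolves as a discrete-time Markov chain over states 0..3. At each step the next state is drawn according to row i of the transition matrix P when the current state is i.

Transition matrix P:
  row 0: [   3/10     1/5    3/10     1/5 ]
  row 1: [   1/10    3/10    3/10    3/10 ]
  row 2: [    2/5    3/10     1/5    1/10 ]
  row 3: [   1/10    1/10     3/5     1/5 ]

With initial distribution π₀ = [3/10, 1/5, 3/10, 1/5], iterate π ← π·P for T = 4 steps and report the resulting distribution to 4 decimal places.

π = [0.2468, 0.2370, 0.3249, 0.1913]

t=0: π = [0.3000, 0.2000, 0.3000, 0.2000]
t=1: π = [0.2500, 0.2300, 0.3300, 0.1900]
t=2: π = [0.2490, 0.2370, 0.3240, 0.1900]
t=3: π = [0.2470, 0.2371, 0.3246, 0.1913]
t=4: π = [0.2468, 0.2370, 0.3249, 0.1913]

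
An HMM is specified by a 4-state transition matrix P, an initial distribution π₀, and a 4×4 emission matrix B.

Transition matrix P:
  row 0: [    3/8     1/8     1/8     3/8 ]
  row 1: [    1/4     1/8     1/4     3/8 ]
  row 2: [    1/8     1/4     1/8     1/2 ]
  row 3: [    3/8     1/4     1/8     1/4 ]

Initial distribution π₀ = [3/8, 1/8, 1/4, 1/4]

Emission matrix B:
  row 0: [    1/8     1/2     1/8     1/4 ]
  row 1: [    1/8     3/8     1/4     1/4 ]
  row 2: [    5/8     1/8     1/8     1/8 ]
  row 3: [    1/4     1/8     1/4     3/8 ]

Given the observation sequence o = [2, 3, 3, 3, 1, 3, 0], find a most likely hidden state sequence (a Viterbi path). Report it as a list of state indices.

path = [0, 3, 0, 3, 0, 3, 2]

t=0: δ = [4.688e-02, 3.125e-02, 3.125e-02, 6.250e-02]  (obs o_0=2)
t=1: δ = [5.859e-03, 3.906e-03, 9.766e-04, 6.592e-03]  ψ = [3, 3, 1, 0]  (obs o_1=3)
t=2: δ = [6.180e-04, 4.120e-04, 1.221e-04, 8.240e-04]  ψ = [3, 3, 1, 0]  (obs o_2=3)
t=3: δ = [7.725e-05, 5.150e-05, 1.287e-05, 8.690e-05]  ψ = [3, 3, 1, 0]  (obs o_3=3)
t=4: δ = [1.629e-05, 8.147e-06, 1.609e-06, 3.621e-06]  ψ = [3, 3, 1, 0]  (obs o_4=1)
t=5: δ = [1.528e-06, 5.092e-07, 2.546e-07, 2.291e-06]  ψ = [0, 0, 0, 0]  (obs o_5=3)
t=6: δ = [1.074e-07, 7.161e-08, 1.790e-07, 1.432e-07]  ψ = [3, 3, 3, 0]  (obs o_6=0)
backtrack: best end state = 2; path = [0, 3, 0, 3, 0, 3, 2]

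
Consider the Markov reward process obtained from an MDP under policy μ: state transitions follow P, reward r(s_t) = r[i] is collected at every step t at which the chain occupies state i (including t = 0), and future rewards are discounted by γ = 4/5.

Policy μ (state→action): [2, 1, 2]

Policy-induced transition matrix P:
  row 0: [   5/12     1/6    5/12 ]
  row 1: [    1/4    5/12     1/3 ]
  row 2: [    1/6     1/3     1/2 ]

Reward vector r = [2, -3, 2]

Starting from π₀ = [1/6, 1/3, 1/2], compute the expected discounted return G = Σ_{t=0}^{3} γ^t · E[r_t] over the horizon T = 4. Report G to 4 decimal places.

t=0: π = [0.1667, 0.3333, 0.5000], E[r] = 0.3333, γ^t·E[r] = 0.333333, running G = 0.333333
t=1: π = [0.2361, 0.3333, 0.4306], E[r] = 0.3333, γ^t·E[r] = 0.266667, running G = 0.600000
t=2: π = [0.2535, 0.3218, 0.4248], E[r] = 0.3912, γ^t·E[r] = 0.250370, running G = 0.850370
t=3: π = [0.2568, 0.3179, 0.4253], E[r] = 0.4105, γ^t·E[r] = 0.210173, running G = 1.060543

G = 1.0605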